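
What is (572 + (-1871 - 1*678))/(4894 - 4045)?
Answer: -659/283 ≈ -2.3286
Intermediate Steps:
(572 + (-1871 - 1*678))/(4894 - 4045) = (572 + (-1871 - 678))/849 = (572 - 2549)*(1/849) = -1977*1/849 = -659/283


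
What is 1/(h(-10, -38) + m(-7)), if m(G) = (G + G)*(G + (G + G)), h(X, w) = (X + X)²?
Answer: 1/694 ≈ 0.0014409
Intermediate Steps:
h(X, w) = 4*X² (h(X, w) = (2*X)² = 4*X²)
m(G) = 6*G² (m(G) = (2*G)*(G + 2*G) = (2*G)*(3*G) = 6*G²)
1/(h(-10, -38) + m(-7)) = 1/(4*(-10)² + 6*(-7)²) = 1/(4*100 + 6*49) = 1/(400 + 294) = 1/694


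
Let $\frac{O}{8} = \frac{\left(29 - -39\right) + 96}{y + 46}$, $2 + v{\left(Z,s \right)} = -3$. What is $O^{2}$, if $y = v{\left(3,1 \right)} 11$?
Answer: $\frac{1721344}{81} \approx 21251.0$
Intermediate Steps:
$v{\left(Z,s \right)} = -5$ ($v{\left(Z,s \right)} = -2 - 3 = -5$)
$y = -55$ ($y = \left(-5\right) 11 = -55$)
$O = - \frac{1312}{9}$ ($O = 8 \frac{\left(29 - -39\right) + 96}{-55 + 46} = 8 \frac{\left(29 + 39\right) + 96}{-9} = 8 \left(68 + 96\right) \left(- \frac{1}{9}\right) = 8 \cdot 164 \left(- \frac{1}{9}\right) = 8 \left(- \frac{164}{9}\right) = - \frac{1312}{9} \approx -145.78$)
$O^{2} = \left(- \frac{1312}{9}\right)^{2} = \frac{1721344}{81}$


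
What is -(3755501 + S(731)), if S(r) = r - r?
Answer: -3755501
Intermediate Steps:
S(r) = 0
-(3755501 + S(731)) = -(3755501 + 0) = -1*3755501 = -3755501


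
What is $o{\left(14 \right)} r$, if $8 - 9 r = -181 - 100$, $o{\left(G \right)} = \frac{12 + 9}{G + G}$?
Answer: $\frac{289}{12} \approx 24.083$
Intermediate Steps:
$o{\left(G \right)} = \frac{21}{2 G}$
$r = \frac{289}{9}$ ($r = \frac{8}{9} - \frac{-181 - 100}{9} = \frac{8}{9} - - \frac{281}{9} = \frac{8}{9} + \frac{281}{9} = \frac{289}{9} \approx 32.111$)
$o{\left(14 \right)} r = \frac{21}{2 \cdot 14} \cdot \frac{289}{9} = \frac{21}{2} \cdot \frac{1}{14} \cdot \frac{289}{9} = \frac{3}{4} \cdot \frac{289}{9} = \frac{289}{12}$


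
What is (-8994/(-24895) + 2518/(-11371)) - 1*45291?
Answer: -12820984023931/283081045 ≈ -45291.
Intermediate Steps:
(-8994/(-24895) + 2518/(-11371)) - 1*45291 = (-8994*(-1/24895) + 2518*(-1/11371)) - 45291 = (8994/24895 - 2518/11371) - 45291 = 39585164/283081045 - 45291 = -12820984023931/283081045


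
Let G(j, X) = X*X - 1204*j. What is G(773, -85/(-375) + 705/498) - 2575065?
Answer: -543400681312691/155002500 ≈ -3.5058e+6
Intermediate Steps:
G(j, X) = X² - 1204*j
G(773, -85/(-375) + 705/498) - 2575065 = ((-85/(-375) + 705/498)² - 1204*773) - 2575065 = ((-85*(-1/375) + 705*(1/498))² - 930692) - 2575065 = ((17/75 + 235/166)² - 930692) - 2575065 = ((20447/12450)² - 930692) - 2575065 = (418079809/155002500 - 930692) - 2575065 = -144259168650191/155002500 - 2575065 = -543400681312691/155002500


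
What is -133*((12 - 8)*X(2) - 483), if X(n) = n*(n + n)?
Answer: 59983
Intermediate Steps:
X(n) = 2*n² (X(n) = n*(2*n) = 2*n²)
-133*((12 - 8)*X(2) - 483) = -133*((12 - 8)*(2*2²) - 483) = -133*(4*(2*4) - 483) = -133*(4*8 - 483) = -133*(32 - 483) = -133*(-451) = 59983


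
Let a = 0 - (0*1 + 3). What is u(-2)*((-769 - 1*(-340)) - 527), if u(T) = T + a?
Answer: 4780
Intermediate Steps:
a = -3 (a = 0 - (0 + 3) = 0 - 1*3 = 0 - 3 = -3)
u(T) = -3 + T (u(T) = T - 3 = -3 + T)
u(-2)*((-769 - 1*(-340)) - 527) = (-3 - 2)*((-769 - 1*(-340)) - 527) = -5*((-769 + 340) - 527) = -5*(-429 - 527) = -5*(-956) = 4780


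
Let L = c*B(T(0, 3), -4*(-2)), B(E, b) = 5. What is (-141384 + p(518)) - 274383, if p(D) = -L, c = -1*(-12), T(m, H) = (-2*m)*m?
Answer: -415827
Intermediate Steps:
T(m, H) = -2*m²
c = 12
L = 60 (L = 12*5 = 60)
p(D) = -60 (p(D) = -1*60 = -60)
(-141384 + p(518)) - 274383 = (-141384 - 60) - 274383 = -141444 - 274383 = -415827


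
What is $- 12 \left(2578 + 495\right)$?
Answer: $-36876$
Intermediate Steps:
$- 12 \left(2578 + 495\right) = \left(-12\right) 3073 = -36876$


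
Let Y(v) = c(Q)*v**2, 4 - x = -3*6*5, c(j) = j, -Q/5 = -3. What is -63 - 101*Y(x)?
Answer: -13386603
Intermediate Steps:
Q = 15 (Q = -5*(-3) = 15)
x = 94 (x = 4 - (-3*6)*5 = 4 - (-18)*5 = 4 - 1*(-90) = 4 + 90 = 94)
Y(v) = 15*v**2
-63 - 101*Y(x) = -63 - 1515*94**2 = -63 - 1515*8836 = -63 - 101*132540 = -63 - 13386540 = -13386603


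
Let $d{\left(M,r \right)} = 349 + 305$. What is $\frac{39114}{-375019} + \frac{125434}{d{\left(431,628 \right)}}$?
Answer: $\frac{23507276345}{122631213} \approx 191.69$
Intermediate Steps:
$d{\left(M,r \right)} = 654$
$\frac{39114}{-375019} + \frac{125434}{d{\left(431,628 \right)}} = \frac{39114}{-375019} + \frac{125434}{654} = 39114 \left(- \frac{1}{375019}\right) + 125434 \cdot \frac{1}{654} = - \frac{39114}{375019} + \frac{62717}{327} = \frac{23507276345}{122631213}$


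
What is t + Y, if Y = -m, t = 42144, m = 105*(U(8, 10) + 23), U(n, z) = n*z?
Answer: 31329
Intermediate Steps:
m = 10815 (m = 105*(8*10 + 23) = 105*(80 + 23) = 105*103 = 10815)
Y = -10815 (Y = -1*10815 = -10815)
t + Y = 42144 - 10815 = 31329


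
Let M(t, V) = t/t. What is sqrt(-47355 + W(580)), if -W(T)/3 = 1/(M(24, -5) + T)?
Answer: I*sqrt(15985202898)/581 ≈ 217.61*I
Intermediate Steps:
M(t, V) = 1
W(T) = -3/(1 + T)
sqrt(-47355 + W(580)) = sqrt(-47355 - 3/(1 + 580)) = sqrt(-47355 - 3/581) = sqrt(-27513258/581) = I*sqrt(15985202898)/581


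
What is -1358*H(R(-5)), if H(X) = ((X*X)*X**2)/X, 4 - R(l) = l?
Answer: -989982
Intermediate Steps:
R(l) = 4 - l
H(X) = X**3 (H(X) = (X**2*X**2)/X = X**4/X = X**3)
-1358*H(R(-5)) = -1358*(4 - 1*(-5))**3 = -1358*(4 + 5)**3 = -1358*9**3 = -1358*729 = -989982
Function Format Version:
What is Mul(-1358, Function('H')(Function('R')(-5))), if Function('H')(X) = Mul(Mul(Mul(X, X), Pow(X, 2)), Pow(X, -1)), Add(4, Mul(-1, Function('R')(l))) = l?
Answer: -989982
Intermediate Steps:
Function('R')(l) = Add(4, Mul(-1, l))
Function('H')(X) = Pow(X, 3) (Function('H')(X) = Mul(Mul(Pow(X, 2), Pow(X, 2)), Pow(X, -1)) = Mul(Pow(X, 4), Pow(X, -1)) = Pow(X, 3))
Mul(-1358, Function('H')(Function('R')(-5))) = Mul(-1358, Pow(Add(4, Mul(-1, -5)), 3)) = Mul(-1358, Pow(Add(4, 5), 3)) = Mul(-1358, Pow(9, 3)) = Mul(-1358, 729) = -989982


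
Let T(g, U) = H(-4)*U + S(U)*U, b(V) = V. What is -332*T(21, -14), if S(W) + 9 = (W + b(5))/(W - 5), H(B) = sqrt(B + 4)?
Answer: -752976/19 ≈ -39630.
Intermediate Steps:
H(B) = sqrt(4 + B)
S(W) = -9 + (5 + W)/(-5 + W) (S(W) = -9 + (W + 5)/(W - 5) = -9 + (5 + W)/(-5 + W))
T(g, U) = 2*U*(25 - 4*U)/(-5 + U) (T(g, U) = sqrt(4 - 4)*U + (2*(25 - 4*U)/(-5 + U))*U = sqrt(0)*U + 2*U*(25 - 4*U)/(-5 + U) = 0*U + 2*U*(25 - 4*U)/(-5 + U) = 0 + 2*U*(25 - 4*U)/(-5 + U) = 2*U*(25 - 4*U)/(-5 + U))
-332*T(21, -14) = -664*(-14)*(25 - 4*(-14))/(-5 - 14) = -664*(-14)*(25 + 56)/(-19) = -664*(-14)*(-1)*81/19 = -332*2268/19 = -752976/19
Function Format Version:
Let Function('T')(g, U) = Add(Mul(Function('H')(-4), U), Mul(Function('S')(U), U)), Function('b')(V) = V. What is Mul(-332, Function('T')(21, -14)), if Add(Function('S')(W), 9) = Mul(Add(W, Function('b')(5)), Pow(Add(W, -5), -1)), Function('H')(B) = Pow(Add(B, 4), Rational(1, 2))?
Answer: Rational(-752976, 19) ≈ -39630.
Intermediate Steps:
Function('H')(B) = Pow(Add(4, B), Rational(1, 2))
Function('S')(W) = Add(-9, Mul(Pow(Add(-5, W), -1), Add(5, W))) (Function('S')(W) = Add(-9, Mul(Add(W, 5), Pow(Add(W, -5), -1))) = Add(-9, Mul(Add(5, W), Pow(Add(-5, W), -1))) = Add(-9, Mul(Pow(Add(-5, W), -1), Add(5, W))))
Function('T')(g, U) = Mul(2, U, Pow(Add(-5, U), -1), Add(25, Mul(-4, U))) (Function('T')(g, U) = Add(Mul(Pow(Add(4, -4), Rational(1, 2)), U), Mul(Mul(2, Pow(Add(-5, U), -1), Add(25, Mul(-4, U))), U)) = Add(Mul(Pow(0, Rational(1, 2)), U), Mul(2, U, Pow(Add(-5, U), -1), Add(25, Mul(-4, U)))) = Add(Mul(0, U), Mul(2, U, Pow(Add(-5, U), -1), Add(25, Mul(-4, U)))) = Add(0, Mul(2, U, Pow(Add(-5, U), -1), Add(25, Mul(-4, U)))) = Mul(2, U, Pow(Add(-5, U), -1), Add(25, Mul(-4, U))))
Mul(-332, Function('T')(21, -14)) = Mul(-332, Mul(2, -14, Pow(Add(-5, -14), -1), Add(25, Mul(-4, -14)))) = Mul(-332, Mul(2, -14, Pow(-19, -1), Add(25, 56))) = Mul(-332, Mul(2, -14, Rational(-1, 19), 81)) = Mul(-332, Rational(2268, 19)) = Rational(-752976, 19)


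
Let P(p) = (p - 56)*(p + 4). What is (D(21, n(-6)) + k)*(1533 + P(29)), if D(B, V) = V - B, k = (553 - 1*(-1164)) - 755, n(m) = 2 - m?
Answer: 609258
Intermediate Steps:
P(p) = (-56 + p)*(4 + p)
k = 962 (k = (553 + 1164) - 755 = 1717 - 755 = 962)
(D(21, n(-6)) + k)*(1533 + P(29)) = (((2 - 1*(-6)) - 1*21) + 962)*(1533 + (-224 + 29² - 52*29)) = (((2 + 6) - 21) + 962)*(1533 + (-224 + 841 - 1508)) = ((8 - 21) + 962)*(1533 - 891) = (-13 + 962)*642 = 949*642 = 609258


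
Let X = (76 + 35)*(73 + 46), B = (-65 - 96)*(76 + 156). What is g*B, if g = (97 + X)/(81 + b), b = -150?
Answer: 21608944/3 ≈ 7.2030e+6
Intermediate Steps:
B = -37352 (B = -161*232 = -37352)
X = 13209 (X = 111*119 = 13209)
g = -13306/69 (g = (97 + 13209)/(81 - 150) = 13306/(-69) = 13306*(-1/69) = -13306/69 ≈ -192.84)
g*B = -13306/69*(-37352) = 21608944/3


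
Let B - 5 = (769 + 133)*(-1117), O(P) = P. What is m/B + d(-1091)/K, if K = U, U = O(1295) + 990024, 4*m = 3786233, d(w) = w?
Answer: -3757761567883/3995130563004 ≈ -0.94059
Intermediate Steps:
m = 3786233/4 (m = (¼)*3786233 = 3786233/4 ≈ 9.4656e+5)
U = 991319 (U = 1295 + 990024 = 991319)
B = -1007529 (B = 5 + (769 + 133)*(-1117) = 5 + 902*(-1117) = 5 - 1007534 = -1007529)
K = 991319
m/B + d(-1091)/K = (3786233/4)/(-1007529) - 1091/991319 = (3786233/4)*(-1/1007529) - 1091*1/991319 = -3786233/4030116 - 1091/991319 = -3757761567883/3995130563004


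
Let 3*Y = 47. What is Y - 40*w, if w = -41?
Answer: 4967/3 ≈ 1655.7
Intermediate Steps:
Y = 47/3 (Y = (1/3)*47 = 47/3 ≈ 15.667)
Y - 40*w = 47/3 - 40*(-41) = 47/3 + 1640 = 4967/3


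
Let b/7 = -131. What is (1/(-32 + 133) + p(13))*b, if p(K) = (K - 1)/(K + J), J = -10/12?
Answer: -6735365/7373 ≈ -913.52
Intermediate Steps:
J = -5/6 (J = -10*1/12 = -5/6 ≈ -0.83333)
b = -917 (b = 7*(-131) = -917)
p(K) = (-1 + K)/(-5/6 + K) (p(K) = (K - 1)/(K - 5/6) = (-1 + K)/(-5/6 + K))
(1/(-32 + 133) + p(13))*b = (1/(-32 + 133) + 6*(-1 + 13)/(-5 + 6*13))*(-917) = (1/101 + 6*12/(-5 + 78))*(-917) = (1/101 + 6*12/73)*(-917) = (1/101 + 6*(1/73)*12)*(-917) = (1/101 + 72/73)*(-917) = (7345/7373)*(-917) = -6735365/7373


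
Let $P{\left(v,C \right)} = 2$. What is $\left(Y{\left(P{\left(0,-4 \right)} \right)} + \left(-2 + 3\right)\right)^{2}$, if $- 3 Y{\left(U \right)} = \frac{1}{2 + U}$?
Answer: $\frac{121}{144} \approx 0.84028$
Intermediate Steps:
$Y{\left(U \right)} = - \frac{1}{3 \left(2 + U\right)}$
$\left(Y{\left(P{\left(0,-4 \right)} \right)} + \left(-2 + 3\right)\right)^{2} = \left(- \frac{1}{6 + 3 \cdot 2} + \left(-2 + 3\right)\right)^{2} = \left(- \frac{1}{6 + 6} + 1\right)^{2} = \left(- \frac{1}{12} + 1\right)^{2} = \left(\frac{11}{12}\right)^{2} = \frac{121}{144}$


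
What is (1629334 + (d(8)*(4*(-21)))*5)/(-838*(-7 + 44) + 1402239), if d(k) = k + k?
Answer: 1622614/1371233 ≈ 1.1833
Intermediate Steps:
d(k) = 2*k
(1629334 + (d(8)*(4*(-21)))*5)/(-838*(-7 + 44) + 1402239) = (1629334 + ((2*8)*(4*(-21)))*5)/(-838*(-7 + 44) + 1402239) = (1629334 + (16*(-84))*5)/(-838*37 + 1402239) = (1629334 - 1344*5)/(-31006 + 1402239) = (1629334 - 6720)/1371233 = 1622614*(1/1371233) = 1622614/1371233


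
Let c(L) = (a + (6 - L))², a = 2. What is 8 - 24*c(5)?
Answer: -208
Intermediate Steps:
c(L) = (8 - L)² (c(L) = (2 + (6 - L))² = (8 - L)²)
8 - 24*c(5) = 8 - 24*(8 - 1*5)² = 8 - 24*(8 - 5)² = 8 - 24*3² = 8 - 24*9 = 8 - 216 = -208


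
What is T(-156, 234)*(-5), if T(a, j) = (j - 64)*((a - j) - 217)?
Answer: 515950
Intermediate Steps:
T(a, j) = (-64 + j)*(-217 + a - j)
T(-156, 234)*(-5) = (13888 - 1*234² - 153*234 - 64*(-156) - 156*234)*(-5) = (13888 - 1*54756 - 35802 + 9984 - 36504)*(-5) = (13888 - 54756 - 35802 + 9984 - 36504)*(-5) = -103190*(-5) = 515950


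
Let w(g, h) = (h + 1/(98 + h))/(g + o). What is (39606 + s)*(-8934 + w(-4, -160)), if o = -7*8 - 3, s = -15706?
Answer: -138963693950/651 ≈ -2.1346e+8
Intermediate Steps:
o = -59 (o = -56 - 3 = -59)
w(g, h) = (h + 1/(98 + h))/(-59 + g) (w(g, h) = (h + 1/(98 + h))/(g - 59) = (h + 1/(98 + h))/(-59 + g))
(39606 + s)*(-8934 + w(-4, -160)) = (39606 - 15706)*(-8934 + (1 + (-160)**2 + 98*(-160))/(-5782 - 59*(-160) + 98*(-4) - 4*(-160))) = 23900*(-8934 + (1 + 25600 - 15680)/(-5782 + 9440 - 392 + 640)) = 23900*(-8934 + 9921/3906) = 23900*(-8934 + (1/3906)*9921) = 23900*(-8934 + 3307/1302) = 23900*(-11628761/1302) = -138963693950/651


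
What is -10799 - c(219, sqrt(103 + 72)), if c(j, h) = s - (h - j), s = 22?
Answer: -11040 + 5*sqrt(7) ≈ -11027.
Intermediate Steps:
c(j, h) = 22 + j - h (c(j, h) = 22 - (h - j) = 22 + (j - h) = 22 + j - h)
-10799 - c(219, sqrt(103 + 72)) = -10799 - (22 + 219 - sqrt(103 + 72)) = -10799 - (22 + 219 - sqrt(175)) = -10799 - (22 + 219 - 5*sqrt(7)) = -10799 - (241 - 5*sqrt(7)) = -10799 + (-241 + 5*sqrt(7)) = -11040 + 5*sqrt(7)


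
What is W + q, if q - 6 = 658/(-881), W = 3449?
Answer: 3043197/881 ≈ 3454.3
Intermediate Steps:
q = 4628/881 (q = 6 + 658/(-881) = 6 + 658*(-1/881) = 6 - 658/881 = 4628/881 ≈ 5.2531)
W + q = 3449 + 4628/881 = 3043197/881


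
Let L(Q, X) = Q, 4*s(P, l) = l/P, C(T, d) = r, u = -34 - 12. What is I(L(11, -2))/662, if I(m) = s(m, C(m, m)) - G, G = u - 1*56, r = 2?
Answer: 2245/14564 ≈ 0.15415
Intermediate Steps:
u = -46
C(T, d) = 2
s(P, l) = l/(4*P) (s(P, l) = (l/P)/4 = l/(4*P))
G = -102 (G = -46 - 1*56 = -46 - 56 = -102)
I(m) = 102 + 1/(2*m) (I(m) = (1/4)*2/m - 1*(-102) = 1/(2*m) + 102 = 102 + 1/(2*m))
I(L(11, -2))/662 = (102 + (1/2)/11)/662 = (102 + (1/2)*(1/11))*(1/662) = (102 + 1/22)*(1/662) = (2245/22)*(1/662) = 2245/14564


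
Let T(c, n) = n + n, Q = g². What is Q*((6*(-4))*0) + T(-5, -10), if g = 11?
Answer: -20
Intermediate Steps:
Q = 121 (Q = 11² = 121)
T(c, n) = 2*n
Q*((6*(-4))*0) + T(-5, -10) = 121*((6*(-4))*0) + 2*(-10) = 121*(-24*0) - 20 = 121*0 - 20 = 0 - 20 = -20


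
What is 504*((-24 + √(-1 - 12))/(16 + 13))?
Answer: -12096/29 + 504*I*√13/29 ≈ -417.1 + 62.662*I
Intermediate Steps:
504*((-24 + √(-1 - 12))/(16 + 13)) = 504*((-24 + √(-13))/29) = 504*((-24 + I*√13)*(1/29)) = 504*(-24/29 + I*√13/29) = -12096/29 + 504*I*√13/29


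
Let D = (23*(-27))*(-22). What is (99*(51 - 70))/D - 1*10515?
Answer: -1451089/138 ≈ -10515.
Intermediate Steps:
D = 13662 (D = -621*(-22) = 13662)
(99*(51 - 70))/D - 1*10515 = (99*(51 - 70))/13662 - 1*10515 = (99*(-19))*(1/13662) - 10515 = -1881*1/13662 - 10515 = -19/138 - 10515 = -1451089/138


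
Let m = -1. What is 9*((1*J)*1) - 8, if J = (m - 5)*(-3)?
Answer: 154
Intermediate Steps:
J = 18 (J = (-1 - 5)*(-3) = -6*(-3) = 18)
9*((1*J)*1) - 8 = 9*((1*18)*1) - 8 = 9*(18*1) - 8 = 9*18 - 8 = 162 - 8 = 154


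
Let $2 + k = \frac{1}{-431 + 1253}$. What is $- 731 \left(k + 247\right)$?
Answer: $- \frac{147216821}{822} \approx -1.791 \cdot 10^{5}$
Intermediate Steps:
$k = - \frac{1643}{822}$ ($k = -2 + \frac{1}{-431 + 1253} = -2 + \frac{1}{822} = - \frac{1643}{822} \approx -1.9988$)
$- 731 \left(k + 247\right) = - 731 \left(- \frac{1643}{822} + 247\right) = \left(-731\right) \frac{201391}{822} = - \frac{147216821}{822}$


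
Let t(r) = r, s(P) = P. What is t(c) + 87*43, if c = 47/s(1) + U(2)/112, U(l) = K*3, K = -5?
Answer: 424241/112 ≈ 3787.9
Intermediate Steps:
U(l) = -15 (U(l) = -5*3 = -15)
c = 5249/112 (c = 47/1 - 15/112 = 47*1 - 15*1/112 = 47 - 15/112 = 5249/112 ≈ 46.866)
t(c) + 87*43 = 5249/112 + 87*43 = 5249/112 + 3741 = 424241/112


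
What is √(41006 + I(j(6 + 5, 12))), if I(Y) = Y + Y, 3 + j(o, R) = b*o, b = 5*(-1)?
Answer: √40890 ≈ 202.21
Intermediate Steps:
b = -5
j(o, R) = -3 - 5*o
I(Y) = 2*Y
√(41006 + I(j(6 + 5, 12))) = √(41006 + 2*(-3 - 5*(6 + 5))) = √(41006 + 2*(-3 - 5*11)) = √(41006 + 2*(-3 - 55)) = √(41006 + 2*(-58)) = √(41006 - 116) = √40890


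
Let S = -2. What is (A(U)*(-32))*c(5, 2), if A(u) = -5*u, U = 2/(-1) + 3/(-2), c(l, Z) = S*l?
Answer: 5600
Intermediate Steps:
c(l, Z) = -2*l
U = -7/2 (U = 2*(-1) + 3*(-1/2) = -2 - 3/2 = -7/2 ≈ -3.5000)
(A(U)*(-32))*c(5, 2) = (-5*(-7/2)*(-32))*(-2*5) = ((35/2)*(-32))*(-10) = -560*(-10) = 5600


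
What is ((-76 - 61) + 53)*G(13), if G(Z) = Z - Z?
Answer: 0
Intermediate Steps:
G(Z) = 0
((-76 - 61) + 53)*G(13) = ((-76 - 61) + 53)*0 = (-137 + 53)*0 = -84*0 = 0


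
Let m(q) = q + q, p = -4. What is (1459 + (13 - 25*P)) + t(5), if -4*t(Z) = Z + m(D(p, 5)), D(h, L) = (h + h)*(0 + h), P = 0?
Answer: 5819/4 ≈ 1454.8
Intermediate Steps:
D(h, L) = 2*h**2 (D(h, L) = (2*h)*h = 2*h**2)
m(q) = 2*q
t(Z) = -16 - Z/4 (t(Z) = -(Z + 2*(2*(-4)**2))/4 = -(Z + 2*(2*16))/4 = -(Z + 2*32)/4 = -(Z + 64)/4 = -(64 + Z)/4 = -16 - Z/4)
(1459 + (13 - 25*P)) + t(5) = (1459 + (13 - 25*0)) + (-16 - 1/4*5) = (1459 + (13 + 0)) + (-16 - 5/4) = (1459 + 13) - 69/4 = 1472 - 69/4 = 5819/4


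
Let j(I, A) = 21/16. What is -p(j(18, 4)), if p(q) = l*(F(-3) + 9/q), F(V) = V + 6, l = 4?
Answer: -276/7 ≈ -39.429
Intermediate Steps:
F(V) = 6 + V
j(I, A) = 21/16 (j(I, A) = 21*(1/16) = 21/16)
p(q) = 12 + 36/q (p(q) = 4*((6 - 3) + 9/q) = 4*(3 + 9/q) = 12 + 36/q)
-p(j(18, 4)) = -(12 + 36/(21/16)) = -(12 + 36*(16/21)) = -(12 + 192/7) = -1*276/7 = -276/7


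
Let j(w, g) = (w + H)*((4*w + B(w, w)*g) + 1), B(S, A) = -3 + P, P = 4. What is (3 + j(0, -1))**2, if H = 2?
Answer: 9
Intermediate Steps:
B(S, A) = 1 (B(S, A) = -3 + 4 = 1)
j(w, g) = (2 + w)*(1 + g + 4*w) (j(w, g) = (w + 2)*((4*w + 1*g) + 1) = (2 + w)*((4*w + g) + 1) = (2 + w)*((g + 4*w) + 1) = (2 + w)*(1 + g + 4*w))
(3 + j(0, -1))**2 = (3 + (2 + 2*(-1) + 4*0**2 + 9*0 - 1*0))**2 = (3 + (2 - 2 + 4*0 + 0 + 0))**2 = (3 + (2 - 2 + 0 + 0 + 0))**2 = (3 + 0)**2 = 3**2 = 9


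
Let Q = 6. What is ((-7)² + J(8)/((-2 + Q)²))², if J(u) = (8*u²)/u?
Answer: 2809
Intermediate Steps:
J(u) = 8*u
((-7)² + J(8)/((-2 + Q)²))² = ((-7)² + (8*8)/((-2 + 6)²))² = (49 + 64/(4²))² = (49 + 64/16)² = (49 + 64*(1/16))² = (49 + 4)² = 53² = 2809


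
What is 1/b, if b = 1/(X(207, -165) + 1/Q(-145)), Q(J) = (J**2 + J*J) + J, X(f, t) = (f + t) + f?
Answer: 10434346/41905 ≈ 249.00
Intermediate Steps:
X(f, t) = t + 2*f
Q(J) = J + 2*J**2 (Q(J) = (J**2 + J**2) + J = 2*J**2 + J = J + 2*J**2)
b = 41905/10434346 (b = 1/((-165 + 2*207) + 1/(-145*(1 + 2*(-145)))) = 1/((-165 + 414) + 1/(-145*(1 - 290))) = 1/(249 + 1/(-145*(-289))) = 1/(249 + 1/41905) = 1/(10434346/41905) = 41905/10434346 ≈ 0.0040161)
1/b = 1/(41905/10434346) = 10434346/41905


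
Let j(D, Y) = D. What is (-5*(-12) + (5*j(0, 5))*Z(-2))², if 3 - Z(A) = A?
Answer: 3600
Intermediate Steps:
Z(A) = 3 - A
(-5*(-12) + (5*j(0, 5))*Z(-2))² = (-5*(-12) + (5*0)*(3 - 1*(-2)))² = (60 + 0*(3 + 2))² = (60 + 0*5)² = (60 + 0)² = 60² = 3600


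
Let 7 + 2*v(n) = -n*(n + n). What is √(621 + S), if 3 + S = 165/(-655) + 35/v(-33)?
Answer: √2024390797577/57247 ≈ 24.854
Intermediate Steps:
v(n) = -7/2 - n² (v(n) = -7/2 + (-n*(n + n))/2 = -7/2 + (-n*2*n)/2 = -7/2 + (-2*n²)/2 = -7/2 - n²)
S = -187996/57247 (S = -3 + (165/(-655) + 35/(-7/2 - 1*(-33)²)) = -3 + (165*(-1/655) + 35/(-7/2 - 1*1089)) = -3 + (-33/131 + 35/(-7/2 - 1089)) = -3 + (-33/131 + 35/(-2185/2)) = -3 + (-33/131 + 35*(-2/2185)) = -3 + (-33/131 - 14/437) = -3 - 16255/57247 = -187996/57247 ≈ -3.2839)
√(621 + S) = √(621 - 187996/57247) = √(35362391/57247) = √2024390797577/57247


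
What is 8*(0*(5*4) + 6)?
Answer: 48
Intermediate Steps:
8*(0*(5*4) + 6) = 8*(0*20 + 6) = 8*(0 + 6) = 8*6 = 48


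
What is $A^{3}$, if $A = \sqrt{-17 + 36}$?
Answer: $19 \sqrt{19} \approx 82.819$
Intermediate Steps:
$A = \sqrt{19} \approx 4.3589$
$A^{3} = \left(\sqrt{19}\right)^{3} = 19 \sqrt{19}$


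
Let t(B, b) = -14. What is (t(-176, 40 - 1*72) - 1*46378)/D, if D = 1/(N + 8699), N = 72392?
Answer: -3761973672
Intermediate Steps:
D = 1/81091 (D = 1/(72392 + 8699) = 1/81091 ≈ 1.2332e-5)
(t(-176, 40 - 1*72) - 1*46378)/D = (-14 - 1*46378)/(1/81091) = (-14 - 46378)*81091 = -46392*81091 = -3761973672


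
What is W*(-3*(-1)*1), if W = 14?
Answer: 42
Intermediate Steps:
W*(-3*(-1)*1) = 14*(-3*(-1)*1) = 14*(3*1) = 14*3 = 42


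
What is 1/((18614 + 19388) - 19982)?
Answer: 1/18020 ≈ 5.5494e-5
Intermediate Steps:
1/((18614 + 19388) - 19982) = 1/(38002 - 19982) = 1/18020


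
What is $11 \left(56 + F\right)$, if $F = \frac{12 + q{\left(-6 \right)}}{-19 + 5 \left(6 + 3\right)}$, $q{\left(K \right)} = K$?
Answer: $\frac{8041}{13} \approx 618.54$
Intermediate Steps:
$F = \frac{3}{13}$ ($F = \frac{12 - 6}{-19 + 5 \left(6 + 3\right)} = \frac{6}{-19 + 5 \cdot 9} = \frac{6}{-19 + 45} = \frac{6}{26} = 6 \cdot \frac{1}{26} = \frac{3}{13} \approx 0.23077$)
$11 \left(56 + F\right) = 11 \left(56 + \frac{3}{13}\right) = 11 \cdot \frac{731}{13} = \frac{8041}{13}$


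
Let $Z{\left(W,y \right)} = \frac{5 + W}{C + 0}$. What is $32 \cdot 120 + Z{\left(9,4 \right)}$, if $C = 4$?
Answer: $\frac{7687}{2} \approx 3843.5$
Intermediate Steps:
$Z{\left(W,y \right)} = \frac{5}{4} + \frac{W}{4}$ ($Z{\left(W,y \right)} = \frac{5 + W}{4 + 0} = \frac{5 + W}{4} = \left(5 + W\right) \frac{1}{4} = \frac{5}{4} + \frac{W}{4}$)
$32 \cdot 120 + Z{\left(9,4 \right)} = 32 \cdot 120 + \left(\frac{5}{4} + \frac{1}{4} \cdot 9\right) = 3840 + \left(\frac{5}{4} + \frac{9}{4}\right) = 3840 + \frac{7}{2} = \frac{7687}{2}$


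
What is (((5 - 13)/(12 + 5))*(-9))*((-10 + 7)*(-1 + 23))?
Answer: -4752/17 ≈ -279.53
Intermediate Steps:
(((5 - 13)/(12 + 5))*(-9))*((-10 + 7)*(-1 + 23)) = (-8/17*(-9))*(-3*22) = (-8*1/17*(-9))*(-66) = -8/17*(-9)*(-66) = (72/17)*(-66) = -4752/17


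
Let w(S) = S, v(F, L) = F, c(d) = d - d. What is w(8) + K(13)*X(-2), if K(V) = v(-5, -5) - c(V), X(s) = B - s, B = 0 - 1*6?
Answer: 28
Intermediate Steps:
B = -6 (B = 0 - 6 = -6)
c(d) = 0
X(s) = -6 - s
K(V) = -5 (K(V) = -5 - 1*0 = -5 + 0 = -5)
w(8) + K(13)*X(-2) = 8 - 5*(-6 - 1*(-2)) = 8 - 5*(-6 + 2) = 8 - 5*(-4) = 8 + 20 = 28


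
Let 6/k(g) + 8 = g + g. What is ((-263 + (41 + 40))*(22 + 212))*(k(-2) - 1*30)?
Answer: 1298934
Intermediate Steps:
k(g) = 6/(-8 + 2*g) (k(g) = 6/(-8 + (g + g)) = 6/(-8 + 2*g))
((-263 + (41 + 40))*(22 + 212))*(k(-2) - 1*30) = ((-263 + (41 + 40))*(22 + 212))*(3/(-4 - 2) - 1*30) = ((-263 + 81)*234)*(3/(-6) - 30) = (-182*234)*(3*(-1/6) - 30) = -42588*(-1/2 - 30) = -42588*(-61/2) = 1298934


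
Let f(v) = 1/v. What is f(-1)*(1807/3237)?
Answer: -139/249 ≈ -0.55823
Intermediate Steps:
f(v) = 1/v
f(-1)*(1807/3237) = (1807/3237)/(-1) = -1807/3237 = -1*139/249 = -139/249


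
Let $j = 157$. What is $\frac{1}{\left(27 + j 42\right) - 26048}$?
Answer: $- \frac{1}{19427} \approx -5.1475 \cdot 10^{-5}$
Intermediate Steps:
$\frac{1}{\left(27 + j 42\right) - 26048} = \frac{1}{\left(27 + 157 \cdot 42\right) - 26048} = \frac{1}{\left(27 + 6594\right) - 26048} = \frac{1}{6621 - 26048} = \frac{1}{-19427} = - \frac{1}{19427}$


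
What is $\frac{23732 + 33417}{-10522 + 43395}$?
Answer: $\frac{57149}{32873} \approx 1.7385$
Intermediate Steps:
$\frac{23732 + 33417}{-10522 + 43395} = \frac{57149}{32873}$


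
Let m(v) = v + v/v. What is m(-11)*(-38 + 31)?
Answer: 70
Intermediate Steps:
m(v) = 1 + v (m(v) = v + 1 = 1 + v)
m(-11)*(-38 + 31) = (1 - 11)*(-38 + 31) = -10*(-7) = 70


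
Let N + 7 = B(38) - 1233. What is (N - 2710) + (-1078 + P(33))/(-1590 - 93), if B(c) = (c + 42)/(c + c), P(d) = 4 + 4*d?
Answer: -42085864/10659 ≈ -3948.4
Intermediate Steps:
B(c) = (42 + c)/(2*c) (B(c) = (42 + c)/((2*c)) = (42 + c)*(1/(2*c)) = (42 + c)/(2*c))
N = -23540/19 (N = -7 + ((½)*(42 + 38)/38 - 1233) = -7 + ((½)*(1/38)*80 - 1233) = -7 + (20/19 - 1233) = -7 - 23407/19 = -23540/19 ≈ -1238.9)
(N - 2710) + (-1078 + P(33))/(-1590 - 93) = (-23540/19 - 2710) + (-1078 + (4 + 4*33))/(-1590 - 93) = -75030/19 + (-1078 + (4 + 132))/(-1683) = -75030/19 + (-1078 + 136)*(-1/1683) = -75030/19 - 942*(-1/1683) = -75030/19 + 314/561 = -42085864/10659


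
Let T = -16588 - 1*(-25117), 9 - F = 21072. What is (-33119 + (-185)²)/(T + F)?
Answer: -553/6267 ≈ -0.088240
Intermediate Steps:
F = -21063 (F = 9 - 1*21072 = 9 - 21072 = -21063)
T = 8529 (T = -16588 + 25117 = 8529)
(-33119 + (-185)²)/(T + F) = (-33119 + (-185)²)/(8529 - 21063) = (-33119 + 34225)/(-12534) = 1106*(-1/12534) = -553/6267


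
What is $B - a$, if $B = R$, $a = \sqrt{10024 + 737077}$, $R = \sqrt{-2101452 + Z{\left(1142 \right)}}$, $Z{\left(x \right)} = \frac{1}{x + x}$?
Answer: $- \sqrt{747101} + \frac{i \sqrt{2740638045557}}{1142} \approx -864.35 + 1449.6 i$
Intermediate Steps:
$Z{\left(x \right)} = \frac{1}{2 x}$
$R = \frac{i \sqrt{2740638045557}}{1142}$ ($R = \sqrt{-2101452 + \frac{1}{2 \cdot 1142}} = \sqrt{-2101452 + \frac{1}{2} \cdot \frac{1}{1142}} = \sqrt{-2101452 + \frac{1}{2284}} = \sqrt{- \frac{4799716367}{2284}} = \frac{i \sqrt{2740638045557}}{1142} \approx 1449.6 i$)
$a = \sqrt{747101} \approx 864.35$
$B = \frac{i \sqrt{2740638045557}}{1142} \approx 1449.6 i$
$B - a = \frac{i \sqrt{2740638045557}}{1142} - \sqrt{747101} = - \sqrt{747101} + \frac{i \sqrt{2740638045557}}{1142}$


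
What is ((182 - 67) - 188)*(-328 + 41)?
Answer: 20951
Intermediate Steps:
((182 - 67) - 188)*(-328 + 41) = (115 - 188)*(-287) = -73*(-287) = 20951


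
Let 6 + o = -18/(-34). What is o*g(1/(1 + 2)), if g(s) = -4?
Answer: 372/17 ≈ 21.882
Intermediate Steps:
o = -93/17 (o = -6 - 18/(-34) = -6 - 18*(-1/34) = -6 + 9/17 = -93/17 ≈ -5.4706)
o*g(1/(1 + 2)) = -93/17*(-4) = 372/17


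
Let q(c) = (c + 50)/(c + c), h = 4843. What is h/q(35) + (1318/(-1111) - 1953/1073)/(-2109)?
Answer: 170464135609003/42740468859 ≈ 3988.4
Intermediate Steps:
q(c) = (50 + c)/(2*c) (q(c) = (50 + c)/((2*c)) = (50 + c)*(1/(2*c)) = (50 + c)/(2*c))
h/q(35) + (1318/(-1111) - 1953/1073)/(-2109) = 4843/(((1/2)*(50 + 35)/35)) + (1318/(-1111) - 1953/1073)/(-2109) = 4843/(((1/2)*(1/35)*85)) + (1318*(-1/1111) - 1953*1/1073)*(-1/2109) = 4843/(17/14) + (-1318/1111 - 1953/1073)*(-1/2109) = 4843*(14/17) - 3583997/1192103*(-1/2109) = 67802/17 + 3583997/2514145227 = 170464135609003/42740468859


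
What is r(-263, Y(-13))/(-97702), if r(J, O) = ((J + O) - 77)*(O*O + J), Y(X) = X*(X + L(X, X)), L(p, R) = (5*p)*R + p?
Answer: 622734073751/48851 ≈ 1.2748e+7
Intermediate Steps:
L(p, R) = p + 5*R*p (L(p, R) = 5*R*p + p = p + 5*R*p)
Y(X) = X*(X + X*(1 + 5*X))
r(J, O) = (J + O²)*(-77 + J + O) (r(J, O) = (-77 + J + O)*(O² + J) = (-77 + J + O)*(J + O²) = (J + O²)*(-77 + J + O))
r(-263, Y(-13))/(-97702) = ((-263)² + ((-13)²*(2 + 5*(-13)))³ - 77*(-263) - 77*28561*(2 + 5*(-13))² - 263*(-13)²*(2 + 5*(-13)) - 263*28561*(2 + 5*(-13))²)/(-97702) = (69169 + (169*(2 - 65))³ + 20251 - 77*28561*(2 - 65)² - 44447*(2 - 65) - 263*28561*(2 - 65)²)*(-1/97702) = (69169 + (169*(-63))³ + 20251 - 77*(169*(-63))² - 44447*(-63) - 263*(169*(-63))²)*(-1/97702) = (69169 + (-10647)³ + 20251 - 77*(-10647)² - 263*(-10647) - 263*(-10647)²)*(-1/97702) = (69169 - 1206929110023 + 20251 - 77*113358609 + 2800161 - 263*113358609)*(-1/97702) = (69169 - 1206929110023 + 20251 - 8728612893 + 2800161 - 29813314167)*(-1/97702) = -1245468147502*(-1/97702) = 622734073751/48851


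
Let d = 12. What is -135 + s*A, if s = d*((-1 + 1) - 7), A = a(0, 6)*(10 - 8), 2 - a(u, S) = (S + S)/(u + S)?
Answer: -135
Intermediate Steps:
a(u, S) = 2 - 2*S/(S + u) (a(u, S) = 2 - (S + S)/(u + S) = 2 - 2*S/(S + u))
A = 0 (A = (2*0/(6 + 0))*(10 - 8) = (2*0/6)*2 = (2*0*(⅙))*2 = 0*2 = 0)
s = -84 (s = 12*((-1 + 1) - 7) = 12*(0 - 7) = 12*(-7) = -84)
-135 + s*A = -135 - 84*0 = -135 + 0 = -135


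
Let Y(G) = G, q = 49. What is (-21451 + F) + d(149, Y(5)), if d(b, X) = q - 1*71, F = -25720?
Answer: -47193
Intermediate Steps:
d(b, X) = -22 (d(b, X) = 49 - 1*71 = 49 - 71 = -22)
(-21451 + F) + d(149, Y(5)) = (-21451 - 25720) - 22 = -47171 - 22 = -47193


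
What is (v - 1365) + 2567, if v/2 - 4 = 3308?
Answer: 7826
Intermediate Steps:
v = 6624 (v = 8 + 2*3308 = 8 + 6616 = 6624)
(v - 1365) + 2567 = (6624 - 1365) + 2567 = 5259 + 2567 = 7826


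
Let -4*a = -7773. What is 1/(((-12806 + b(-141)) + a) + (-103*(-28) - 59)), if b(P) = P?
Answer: -4/32715 ≈ -0.00012227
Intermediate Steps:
a = 7773/4 (a = -¼*(-7773) = 7773/4 ≈ 1943.3)
1/(((-12806 + b(-141)) + a) + (-103*(-28) - 59)) = 1/(((-12806 - 141) + 7773/4) + (-103*(-28) - 59)) = 1/((-12947 + 7773/4) + (2884 - 59)) = 1/(-44015/4 + 2825) = 1/(-32715/4) = -4/32715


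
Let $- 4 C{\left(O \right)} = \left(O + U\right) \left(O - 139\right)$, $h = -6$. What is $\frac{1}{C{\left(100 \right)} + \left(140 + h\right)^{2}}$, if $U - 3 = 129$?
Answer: $\frac{1}{20218} \approx 4.9461 \cdot 10^{-5}$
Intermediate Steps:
$U = 132$ ($U = 3 + 129 = 132$)
$C{\left(O \right)} = - \frac{\left(-139 + O\right) \left(132 + O\right)}{4}$ ($C{\left(O \right)} = - \frac{\left(O + 132\right) \left(O - 139\right)}{4} = - \frac{\left(132 + O\right) \left(-139 + O\right)}{4} = - \frac{\left(-139 + O\right) \left(132 + O\right)}{4}$)
$\frac{1}{C{\left(100 \right)} + \left(140 + h\right)^{2}} = \frac{1}{\left(4587 - \frac{100^{2}}{4} + \frac{7}{4} \cdot 100\right) + \left(140 - 6\right)^{2}} = \frac{1}{\left(4587 - 2500 + 175\right) + 134^{2}} = \frac{1}{\left(4587 - 2500 + 175\right) + 17956} = \frac{1}{2262 + 17956} = \frac{1}{20218}$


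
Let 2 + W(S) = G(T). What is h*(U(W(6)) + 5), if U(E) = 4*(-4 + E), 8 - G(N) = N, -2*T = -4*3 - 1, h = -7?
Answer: 91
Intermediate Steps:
T = 13/2 (T = -(-4*3 - 1)/2 = -(-12 - 1)/2 = -½*(-13) = 13/2 ≈ 6.5000)
G(N) = 8 - N
W(S) = -½ (W(S) = -2 + (8 - 1*13/2) = -2 + (8 - 13/2) = -2 + 3/2 = -½)
U(E) = -16 + 4*E
h*(U(W(6)) + 5) = -7*((-16 + 4*(-½)) + 5) = -7*((-16 - 2) + 5) = -7*(-18 + 5) = -7*(-13) = 91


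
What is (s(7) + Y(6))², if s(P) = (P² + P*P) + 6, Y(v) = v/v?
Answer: 11025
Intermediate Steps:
Y(v) = 1
s(P) = 6 + 2*P² (s(P) = (P² + P²) + 6 = 2*P² + 6 = 6 + 2*P²)
(s(7) + Y(6))² = ((6 + 2*7²) + 1)² = ((6 + 2*49) + 1)² = ((6 + 98) + 1)² = (104 + 1)² = 105² = 11025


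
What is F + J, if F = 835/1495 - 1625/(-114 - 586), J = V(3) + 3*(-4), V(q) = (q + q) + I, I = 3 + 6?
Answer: 49227/8372 ≈ 5.8800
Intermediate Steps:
I = 9
V(q) = 9 + 2*q (V(q) = (q + q) + 9 = 2*q + 9 = 9 + 2*q)
J = 3 (J = (9 + 2*3) + 3*(-4) = (9 + 6) - 12 = 15 - 12 = 3)
F = 24111/8372 (F = 835*(1/1495) - 1625/(-700) = 167/299 - 1625*(-1/700) = 167/299 + 65/28 = 24111/8372 ≈ 2.8800)
F + J = 24111/8372 + 3 = 49227/8372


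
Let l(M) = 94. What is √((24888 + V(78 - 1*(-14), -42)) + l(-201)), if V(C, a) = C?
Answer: 3*√2786 ≈ 158.35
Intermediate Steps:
√((24888 + V(78 - 1*(-14), -42)) + l(-201)) = √((24888 + (78 - 1*(-14))) + 94) = √((24888 + (78 + 14)) + 94) = √((24888 + 92) + 94) = √(24980 + 94) = √25074 = 3*√2786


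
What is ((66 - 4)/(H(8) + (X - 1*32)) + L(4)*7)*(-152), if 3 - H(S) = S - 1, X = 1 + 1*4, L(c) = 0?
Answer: 304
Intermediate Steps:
X = 5 (X = 1 + 4 = 5)
H(S) = 4 - S (H(S) = 3 - (S - 1) = 3 - (-1 + S) = 3 + (1 - S) = 4 - S)
((66 - 4)/(H(8) + (X - 1*32)) + L(4)*7)*(-152) = ((66 - 4)/((4 - 1*8) + (5 - 1*32)) + 0*7)*(-152) = (62/((4 - 8) + (5 - 32)) + 0)*(-152) = (62/(-4 - 27) + 0)*(-152) = (62/(-31) + 0)*(-152) = (62*(-1/31) + 0)*(-152) = (-2 + 0)*(-152) = -2*(-152) = 304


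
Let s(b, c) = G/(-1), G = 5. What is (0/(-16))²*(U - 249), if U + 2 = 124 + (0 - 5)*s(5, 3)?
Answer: 0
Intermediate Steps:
s(b, c) = -5 (s(b, c) = 5/(-1) = 5*(-1) = -5)
U = 147 (U = -2 + (124 + (0 - 5)*(-5)) = -2 + (124 - 5*(-5)) = -2 + (124 + 25) = -2 + 149 = 147)
(0/(-16))²*(U - 249) = (0/(-16))²*(147 - 249) = (0*(-1/16))²*(-102) = 0²*(-102) = 0*(-102) = 0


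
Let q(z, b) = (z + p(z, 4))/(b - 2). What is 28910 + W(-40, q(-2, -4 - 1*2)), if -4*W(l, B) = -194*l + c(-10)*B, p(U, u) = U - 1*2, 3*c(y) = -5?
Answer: 431525/16 ≈ 26970.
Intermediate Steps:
c(y) = -5/3 (c(y) = (1/3)*(-5) = -5/3)
p(U, u) = -2 + U (p(U, u) = U - 2 = -2 + U)
q(z, b) = (-2 + 2*z)/(-2 + b) (q(z, b) = (z + (-2 + z))/(b - 2) = (-2 + 2*z)/(-2 + b))
W(l, B) = 5*B/12 + 97*l/2 (W(l, B) = -(-194*l - 5*B/3)/4 = 5*B/12 + 97*l/2)
28910 + W(-40, q(-2, -4 - 1*2)) = 28910 + (5*(2*(-1 - 2)/(-2 + (-4 - 1*2)))/12 + (97/2)*(-40)) = 28910 + (5*(2*(-3)/(-2 + (-4 - 2)))/12 - 1940) = 28910 + (5*(2*(-3)/(-2 - 6))/12 - 1940) = 28910 + (5*(2*(-3)/(-8))/12 - 1940) = 28910 + (5*(2*(-1/8)*(-3))/12 - 1940) = 28910 + ((5/12)*(3/4) - 1940) = 28910 + (5/16 - 1940) = 28910 - 31035/16 = 431525/16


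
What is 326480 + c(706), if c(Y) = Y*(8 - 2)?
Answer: 330716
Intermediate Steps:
c(Y) = 6*Y (c(Y) = Y*6 = 6*Y)
326480 + c(706) = 326480 + 6*706 = 326480 + 4236 = 330716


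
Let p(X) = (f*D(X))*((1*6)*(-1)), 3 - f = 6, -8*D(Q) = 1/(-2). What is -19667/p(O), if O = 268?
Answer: -157336/9 ≈ -17482.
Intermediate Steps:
D(Q) = 1/16 (D(Q) = -1/8/(-2) = -1/8*(-1/2) = 1/16)
f = -3 (f = 3 - 1*6 = 3 - 6 = -3)
p(X) = 9/8 (p(X) = (-3*1/16)*((1*6)*(-1)) = -9*(-1)/8 = -3/16*(-6) = 9/8)
-19667/p(O) = -19667/9/8 = -19667*8/9 = -157336/9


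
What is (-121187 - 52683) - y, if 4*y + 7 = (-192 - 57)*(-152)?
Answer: -733321/4 ≈ -1.8333e+5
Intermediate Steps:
y = 37841/4 (y = -7/4 + ((-192 - 57)*(-152))/4 = -7/4 + (-249*(-152))/4 = -7/4 + (1/4)*37848 = -7/4 + 9462 = 37841/4 ≈ 9460.3)
(-121187 - 52683) - y = (-121187 - 52683) - 1*37841/4 = -173870 - 37841/4 = -733321/4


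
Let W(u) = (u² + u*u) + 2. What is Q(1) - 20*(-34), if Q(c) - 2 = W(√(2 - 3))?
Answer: 682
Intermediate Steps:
W(u) = 2 + 2*u² (W(u) = (u² + u²) + 2 = 2*u² + 2 = 2 + 2*u²)
Q(c) = 2 (Q(c) = 2 + (2 + 2*(√(2 - 3))²) = 2 + (2 + 2*(√(-1))²) = 2 + (2 + 2*I²) = 2 + (2 + 2*(-1)) = 2 + (2 - 2) = 2 + 0 = 2)
Q(1) - 20*(-34) = 2 - 20*(-34) = 2 + 680 = 682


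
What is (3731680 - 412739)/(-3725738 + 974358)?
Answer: -3318941/2751380 ≈ -1.2063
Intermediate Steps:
(3731680 - 412739)/(-3725738 + 974358) = 3318941/(-2751380) = 3318941*(-1/2751380) = -3318941/2751380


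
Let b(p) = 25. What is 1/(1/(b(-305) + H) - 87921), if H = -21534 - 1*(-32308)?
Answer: -10799/949458878 ≈ -1.1374e-5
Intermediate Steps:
H = 10774 (H = -21534 + 32308 = 10774)
1/(1/(b(-305) + H) - 87921) = 1/(1/(25 + 10774) - 87921) = 1/(1/10799 - 87921) = 1/(-949458878/10799) = -10799/949458878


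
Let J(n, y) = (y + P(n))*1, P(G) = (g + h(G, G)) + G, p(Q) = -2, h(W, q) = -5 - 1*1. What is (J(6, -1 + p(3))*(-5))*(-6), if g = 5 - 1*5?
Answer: -90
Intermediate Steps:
h(W, q) = -6 (h(W, q) = -5 - 1 = -6)
g = 0 (g = 5 - 5 = 0)
P(G) = -6 + G (P(G) = (0 - 6) + G = -6 + G)
J(n, y) = -6 + n + y (J(n, y) = (y + (-6 + n))*1 = (-6 + n + y)*1 = -6 + n + y)
(J(6, -1 + p(3))*(-5))*(-6) = ((-6 + 6 + (-1 - 2))*(-5))*(-6) = ((-6 + 6 - 3)*(-5))*(-6) = -3*(-5)*(-6) = 15*(-6) = -90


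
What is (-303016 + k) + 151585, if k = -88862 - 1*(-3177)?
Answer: -237116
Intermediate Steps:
k = -85685 (k = -88862 + 3177 = -85685)
(-303016 + k) + 151585 = (-303016 - 85685) + 151585 = -388701 + 151585 = -237116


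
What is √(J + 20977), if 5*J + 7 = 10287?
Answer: √23033 ≈ 151.77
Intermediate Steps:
J = 2056 (J = -7/5 + (⅕)*10287 = -7/5 + 10287/5 = 2056)
√(J + 20977) = √(2056 + 20977) = √23033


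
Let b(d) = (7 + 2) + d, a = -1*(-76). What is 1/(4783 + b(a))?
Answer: 1/4868 ≈ 0.00020542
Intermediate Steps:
a = 76
b(d) = 9 + d
1/(4783 + b(a)) = 1/(4783 + (9 + 76)) = 1/(4783 + 85) = 1/4868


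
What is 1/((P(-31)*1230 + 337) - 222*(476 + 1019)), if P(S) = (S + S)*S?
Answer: 1/2032507 ≈ 4.9200e-7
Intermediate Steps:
P(S) = 2*S**2 (P(S) = (2*S)*S = 2*S**2)
1/((P(-31)*1230 + 337) - 222*(476 + 1019)) = 1/(((2*(-31)**2)*1230 + 337) - 222*(476 + 1019)) = 1/(((2*961)*1230 + 337) - 222*1495) = 1/((1922*1230 + 337) - 331890) = 1/((2364060 + 337) - 331890) = 1/(2364397 - 331890) = 1/2032507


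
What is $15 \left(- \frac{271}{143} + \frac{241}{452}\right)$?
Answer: $- \frac{1320435}{64636} \approx -20.429$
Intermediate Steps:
$15 \left(- \frac{271}{143} + \frac{241}{452}\right) = 15 \left(- \frac{88029}{64636}\right) = - \frac{1320435}{64636}$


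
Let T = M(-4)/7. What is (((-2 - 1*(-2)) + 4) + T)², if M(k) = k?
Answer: 576/49 ≈ 11.755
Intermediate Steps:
T = -4/7 ≈ -0.57143
(((-2 - 1*(-2)) + 4) + T)² = (((-2 - 1*(-2)) + 4) - 4/7)² = (((-2 + 2) + 4) - 4/7)² = ((0 + 4) - 4/7)² = (4 - 4/7)² = (24/7)² = 576/49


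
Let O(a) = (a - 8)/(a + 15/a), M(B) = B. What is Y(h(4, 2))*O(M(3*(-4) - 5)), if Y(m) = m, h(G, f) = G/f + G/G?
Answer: 1275/304 ≈ 4.1941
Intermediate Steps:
h(G, f) = 1 + G/f (h(G, f) = G/f + 1 = 1 + G/f)
O(a) = (-8 + a)/(a + 15/a)
Y(h(4, 2))*O(M(3*(-4) - 5)) = ((4 + 2)/2)*((3*(-4) - 5)*(-8 + (3*(-4) - 5))/(15 + (3*(-4) - 5)²)) = ((½)*6)*((-12 - 5)*(-8 + (-12 - 5))/(15 + (-12 - 5)²)) = 3*(-17*(-8 - 17)/(15 + (-17)²)) = 3*(-17*(-25)/(15 + 289)) = 3*(-17*(-25)/304) = 3*(-17*1/304*(-25)) = 3*(425/304) = 1275/304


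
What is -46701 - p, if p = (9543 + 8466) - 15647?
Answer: -49063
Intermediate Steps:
p = 2362 (p = 18009 - 15647 = 2362)
-46701 - p = -46701 - 1*2362 = -46701 - 2362 = -49063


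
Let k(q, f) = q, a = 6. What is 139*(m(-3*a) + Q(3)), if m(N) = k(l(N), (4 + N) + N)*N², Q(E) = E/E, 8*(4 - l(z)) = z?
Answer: 281614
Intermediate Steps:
l(z) = 4 - z/8
Q(E) = 1
m(N) = N²*(4 - N/8) (m(N) = (4 - N/8)*N² = N²*(4 - N/8))
139*(m(-3*a) + Q(3)) = 139*((-3*6)²*(32 - (-3)*6)/8 + 1) = 139*((⅛)*(-18)²*(32 - 1*(-18)) + 1) = 139*((⅛)*324*(32 + 18) + 1) = 139*((⅛)*324*50 + 1) = 139*(2025 + 1) = 139*2026 = 281614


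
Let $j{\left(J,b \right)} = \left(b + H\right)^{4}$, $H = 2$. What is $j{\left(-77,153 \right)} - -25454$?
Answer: $577226079$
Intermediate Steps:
$j{\left(J,b \right)} = \left(2 + b\right)^{4}$ ($j{\left(J,b \right)} = \left(b + 2\right)^{4} = \left(2 + b\right)^{4}$)
$j{\left(-77,153 \right)} - -25454 = \left(2 + 153\right)^{4} - -25454 = 155^{4} + 25454 = 577200625 + 25454 = 577226079$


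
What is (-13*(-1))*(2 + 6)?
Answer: 104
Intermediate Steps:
(-13*(-1))*(2 + 6) = 13*8 = 104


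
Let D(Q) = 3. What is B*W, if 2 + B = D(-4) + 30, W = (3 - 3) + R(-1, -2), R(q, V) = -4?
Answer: -124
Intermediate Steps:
W = -4 (W = (3 - 3) - 4 = 0 - 4 = -4)
B = 31 (B = -2 + (3 + 30) = -2 + 33 = 31)
B*W = 31*(-4) = -124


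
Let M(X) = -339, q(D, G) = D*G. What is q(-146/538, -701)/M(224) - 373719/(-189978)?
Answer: 8119355045/5774761266 ≈ 1.4060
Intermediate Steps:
q(-146/538, -701)/M(224) - 373719/(-189978) = (-146/538*(-701))/(-339) - 373719/(-189978) = (-146*1/538*(-701))*(-1/339) - 373719*(-1/189978) = -73/269*(-701)*(-1/339) + 124573/63326 = (51173/269)*(-1/339) + 124573/63326 = -51173/91191 + 124573/63326 = 8119355045/5774761266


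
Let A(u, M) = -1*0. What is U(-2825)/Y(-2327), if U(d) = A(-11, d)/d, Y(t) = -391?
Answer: 0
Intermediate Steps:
A(u, M) = 0
U(d) = 0 (U(d) = 0/d = 0)
U(-2825)/Y(-2327) = 0/(-391) = 0*(-1/391) = 0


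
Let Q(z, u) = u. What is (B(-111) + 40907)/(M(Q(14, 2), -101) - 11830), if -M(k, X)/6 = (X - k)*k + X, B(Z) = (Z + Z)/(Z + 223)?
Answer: -2290681/559328 ≈ -4.0954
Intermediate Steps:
B(Z) = 2*Z/(223 + Z) (B(Z) = (2*Z)/(223 + Z) = 2*Z/(223 + Z))
M(k, X) = -6*X - 6*k*(X - k) (M(k, X) = -6*((X - k)*k + X) = -6*(k*(X - k) + X) = -6*(X + k*(X - k)) = -6*X - 6*k*(X - k))
(B(-111) + 40907)/(M(Q(14, 2), -101) - 11830) = (2*(-111)/(223 - 111) + 40907)/((-6*(-101) + 6*2² - 6*(-101)*2) - 11830) = (2*(-111)/112 + 40907)/((606 + 6*4 + 1212) - 11830) = (2*(-111)*(1/112) + 40907)/((606 + 24 + 1212) - 11830) = (-111/56 + 40907)/(1842 - 11830) = (2290681/56)/(-9988) = (2290681/56)*(-1/9988) = -2290681/559328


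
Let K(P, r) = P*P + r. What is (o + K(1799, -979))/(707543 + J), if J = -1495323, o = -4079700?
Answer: 422139/393890 ≈ 1.0717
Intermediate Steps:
K(P, r) = r + P² (K(P, r) = P² + r = r + P²)
(o + K(1799, -979))/(707543 + J) = (-4079700 + (-979 + 1799²))/(707543 - 1495323) = (-4079700 + (-979 + 3236401))/(-787780) = (-4079700 + 3235422)*(-1/787780) = -844278*(-1/787780) = 422139/393890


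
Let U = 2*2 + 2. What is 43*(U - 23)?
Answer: -731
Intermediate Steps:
U = 6 (U = 4 + 2 = 6)
43*(U - 23) = 43*(6 - 23) = 43*(-17) = -731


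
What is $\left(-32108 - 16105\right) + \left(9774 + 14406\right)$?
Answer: $-24033$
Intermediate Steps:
$\left(-32108 - 16105\right) + \left(9774 + 14406\right) = -48213 + 24180 = -24033$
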